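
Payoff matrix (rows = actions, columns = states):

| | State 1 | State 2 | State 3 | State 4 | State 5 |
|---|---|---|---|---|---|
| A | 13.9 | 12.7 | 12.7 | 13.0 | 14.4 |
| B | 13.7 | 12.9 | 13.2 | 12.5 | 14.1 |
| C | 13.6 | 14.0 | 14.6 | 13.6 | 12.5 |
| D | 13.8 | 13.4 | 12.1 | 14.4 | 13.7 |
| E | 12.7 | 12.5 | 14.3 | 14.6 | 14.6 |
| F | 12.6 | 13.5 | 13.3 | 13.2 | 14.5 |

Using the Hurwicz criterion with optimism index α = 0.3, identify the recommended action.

A: 0.3·14.4 + 0.7·12.7 = 13.21
B: 0.3·14.1 + 0.7·12.5 = 12.98
C: 0.3·14.6 + 0.7·12.5 = 13.13
D: 0.3·14.4 + 0.7·12.1 = 12.79
E: 0.3·14.6 + 0.7·12.5 = 13.13
F: 0.3·14.5 + 0.7·12.6 = 13.17
Highest Hurwicz score = 13.21 → A.

A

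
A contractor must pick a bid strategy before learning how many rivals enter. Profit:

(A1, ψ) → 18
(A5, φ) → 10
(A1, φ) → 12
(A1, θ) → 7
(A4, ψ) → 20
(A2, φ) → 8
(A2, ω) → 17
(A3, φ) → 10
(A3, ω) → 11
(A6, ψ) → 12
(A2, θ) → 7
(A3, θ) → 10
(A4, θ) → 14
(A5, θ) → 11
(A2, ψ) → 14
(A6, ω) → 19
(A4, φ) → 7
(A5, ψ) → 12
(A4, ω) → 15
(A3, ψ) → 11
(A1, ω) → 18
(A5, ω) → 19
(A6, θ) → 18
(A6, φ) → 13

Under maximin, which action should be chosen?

A6

Row minima: A1=7, A2=7, A3=10, A4=7, A5=10, A6=12
Best worst-case = 12 → A6.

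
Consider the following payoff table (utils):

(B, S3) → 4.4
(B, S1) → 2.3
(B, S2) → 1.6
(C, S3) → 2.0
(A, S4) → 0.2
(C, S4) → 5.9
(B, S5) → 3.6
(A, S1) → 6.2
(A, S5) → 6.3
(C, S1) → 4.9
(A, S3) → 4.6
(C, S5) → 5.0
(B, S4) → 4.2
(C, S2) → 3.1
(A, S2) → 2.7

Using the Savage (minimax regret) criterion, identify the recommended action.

C

Column bests: S1=6.2, S2=3.1, S3=4.6, S4=5.9, S5=6.3.
A regrets: 0.0, 0.4, 0.0, 5.7, 0.0 → max 5.7
B regrets: 3.9, 1.5, 0.2, 1.7, 2.7 → max 3.9
C regrets: 1.3, 0.0, 2.6, 0.0, 1.3 → max 2.6
Smallest max regret = 2.6 → C.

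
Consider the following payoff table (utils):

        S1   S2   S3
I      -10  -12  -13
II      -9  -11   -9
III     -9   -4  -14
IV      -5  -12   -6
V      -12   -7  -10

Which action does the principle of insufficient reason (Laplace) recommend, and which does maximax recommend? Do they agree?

Row averages: I=-35/3, II=-29/3, III=-9, IV=-23/3, V=-29/3
Highest average = -23/3 → IV.
Row maxima: I=-10, II=-9, III=-4, IV=-5, V=-7
Best best-case = -4 → III.

laplace → IV; maximax → III (disagree)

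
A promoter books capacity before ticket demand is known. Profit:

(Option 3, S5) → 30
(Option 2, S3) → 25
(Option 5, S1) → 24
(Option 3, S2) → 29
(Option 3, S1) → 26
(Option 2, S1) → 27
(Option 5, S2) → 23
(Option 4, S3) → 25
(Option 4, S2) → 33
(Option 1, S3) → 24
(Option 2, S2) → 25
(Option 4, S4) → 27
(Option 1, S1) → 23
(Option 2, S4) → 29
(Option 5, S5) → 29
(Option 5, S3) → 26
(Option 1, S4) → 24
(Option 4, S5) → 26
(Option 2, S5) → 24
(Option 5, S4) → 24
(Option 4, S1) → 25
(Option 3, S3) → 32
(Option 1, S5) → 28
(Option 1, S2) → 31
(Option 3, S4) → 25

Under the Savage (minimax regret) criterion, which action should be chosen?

Option 3

Column bests: S1=27, S2=33, S3=32, S4=29, S5=30.
Option 1 regrets: 4, 2, 8, 5, 2 → max 8
Option 2 regrets: 0, 8, 7, 0, 6 → max 8
Option 3 regrets: 1, 4, 0, 4, 0 → max 4
Option 4 regrets: 2, 0, 7, 2, 4 → max 7
Option 5 regrets: 3, 10, 6, 5, 1 → max 10
Smallest max regret = 4 → Option 3.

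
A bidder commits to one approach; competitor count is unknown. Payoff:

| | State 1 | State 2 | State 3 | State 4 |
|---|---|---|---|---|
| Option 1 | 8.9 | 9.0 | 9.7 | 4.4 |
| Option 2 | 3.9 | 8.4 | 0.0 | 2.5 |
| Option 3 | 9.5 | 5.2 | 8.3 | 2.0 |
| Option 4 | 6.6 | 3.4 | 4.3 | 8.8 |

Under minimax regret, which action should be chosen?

Option 1

Column bests: State 1=9.5, State 2=9.0, State 3=9.7, State 4=8.8.
Option 1 regrets: 0.6, 0.0, 0.0, 4.4 → max 4.4
Option 2 regrets: 5.6, 0.6, 9.7, 6.3 → max 9.7
Option 3 regrets: 0.0, 3.8, 1.4, 6.8 → max 6.8
Option 4 regrets: 2.9, 5.6, 5.4, 0.0 → max 5.6
Smallest max regret = 4.4 → Option 1.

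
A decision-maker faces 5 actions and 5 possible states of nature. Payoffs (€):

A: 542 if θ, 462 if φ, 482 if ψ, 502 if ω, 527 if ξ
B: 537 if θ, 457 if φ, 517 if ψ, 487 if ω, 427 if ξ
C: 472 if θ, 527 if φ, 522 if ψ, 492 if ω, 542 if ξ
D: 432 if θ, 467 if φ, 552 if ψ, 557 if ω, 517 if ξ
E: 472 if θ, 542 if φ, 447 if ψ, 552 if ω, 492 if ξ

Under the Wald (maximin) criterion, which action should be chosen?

C

Row minima: A=462, B=427, C=472, D=432, E=447
Best worst-case = 472 → C.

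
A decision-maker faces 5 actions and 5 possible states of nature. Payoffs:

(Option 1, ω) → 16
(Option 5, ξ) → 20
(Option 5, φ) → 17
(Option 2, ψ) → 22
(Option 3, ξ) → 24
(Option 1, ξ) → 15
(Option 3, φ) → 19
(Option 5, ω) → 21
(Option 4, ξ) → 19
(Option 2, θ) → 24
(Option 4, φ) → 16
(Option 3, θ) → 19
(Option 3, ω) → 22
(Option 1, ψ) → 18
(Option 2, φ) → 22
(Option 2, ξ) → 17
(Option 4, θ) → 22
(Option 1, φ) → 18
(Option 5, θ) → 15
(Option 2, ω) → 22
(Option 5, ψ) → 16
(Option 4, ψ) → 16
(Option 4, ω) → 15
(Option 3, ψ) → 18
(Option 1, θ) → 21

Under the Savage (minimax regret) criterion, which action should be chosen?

Option 3

Column bests: θ=24, φ=22, ψ=22, ω=22, ξ=24.
Option 1 regrets: 3, 4, 4, 6, 9 → max 9
Option 2 regrets: 0, 0, 0, 0, 7 → max 7
Option 3 regrets: 5, 3, 4, 0, 0 → max 5
Option 4 regrets: 2, 6, 6, 7, 5 → max 7
Option 5 regrets: 9, 5, 6, 1, 4 → max 9
Smallest max regret = 5 → Option 3.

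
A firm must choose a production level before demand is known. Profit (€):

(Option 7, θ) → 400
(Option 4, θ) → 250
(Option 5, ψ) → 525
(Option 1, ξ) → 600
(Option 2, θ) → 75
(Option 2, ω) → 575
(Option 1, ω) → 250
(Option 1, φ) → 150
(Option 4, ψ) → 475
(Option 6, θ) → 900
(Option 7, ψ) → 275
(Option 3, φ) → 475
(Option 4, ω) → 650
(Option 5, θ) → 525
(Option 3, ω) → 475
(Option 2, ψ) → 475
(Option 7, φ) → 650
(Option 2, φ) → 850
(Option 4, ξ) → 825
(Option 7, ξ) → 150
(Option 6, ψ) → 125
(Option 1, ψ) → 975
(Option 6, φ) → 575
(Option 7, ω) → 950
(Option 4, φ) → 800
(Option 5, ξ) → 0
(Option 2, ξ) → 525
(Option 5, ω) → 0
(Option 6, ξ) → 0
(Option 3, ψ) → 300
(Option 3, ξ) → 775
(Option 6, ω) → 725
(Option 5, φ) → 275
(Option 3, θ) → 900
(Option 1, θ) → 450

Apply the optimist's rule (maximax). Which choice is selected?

Row maxima: Option 1=975, Option 2=850, Option 3=900, Option 4=825, Option 5=525, Option 6=900, Option 7=950
Best best-case = 975 → Option 1.

Option 1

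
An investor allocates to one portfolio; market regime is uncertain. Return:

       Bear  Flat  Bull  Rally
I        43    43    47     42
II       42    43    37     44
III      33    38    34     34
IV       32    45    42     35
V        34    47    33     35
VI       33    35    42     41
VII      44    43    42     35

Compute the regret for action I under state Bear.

1

Best payoff under Bear is 44.
Regret = 44 − 43 = 1.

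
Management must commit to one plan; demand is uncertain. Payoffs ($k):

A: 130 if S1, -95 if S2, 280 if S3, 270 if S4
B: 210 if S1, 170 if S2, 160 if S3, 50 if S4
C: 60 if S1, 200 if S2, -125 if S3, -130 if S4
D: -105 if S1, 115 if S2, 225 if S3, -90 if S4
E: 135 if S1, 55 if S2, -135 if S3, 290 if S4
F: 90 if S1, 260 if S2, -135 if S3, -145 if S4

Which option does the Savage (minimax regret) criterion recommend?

B

Column bests: S1=210, S2=260, S3=280, S4=290.
A regrets: 80, 355, 0, 20 → max 355
B regrets: 0, 90, 120, 240 → max 240
C regrets: 150, 60, 405, 420 → max 420
D regrets: 315, 145, 55, 380 → max 380
E regrets: 75, 205, 415, 0 → max 415
F regrets: 120, 0, 415, 435 → max 435
Smallest max regret = 240 → B.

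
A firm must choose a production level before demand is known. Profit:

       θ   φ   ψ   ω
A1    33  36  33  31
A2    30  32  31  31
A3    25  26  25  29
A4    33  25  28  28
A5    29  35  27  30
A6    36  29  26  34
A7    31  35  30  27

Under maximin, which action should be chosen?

A1

Row minima: A1=31, A2=30, A3=25, A4=25, A5=27, A6=26, A7=27
Best worst-case = 31 → A1.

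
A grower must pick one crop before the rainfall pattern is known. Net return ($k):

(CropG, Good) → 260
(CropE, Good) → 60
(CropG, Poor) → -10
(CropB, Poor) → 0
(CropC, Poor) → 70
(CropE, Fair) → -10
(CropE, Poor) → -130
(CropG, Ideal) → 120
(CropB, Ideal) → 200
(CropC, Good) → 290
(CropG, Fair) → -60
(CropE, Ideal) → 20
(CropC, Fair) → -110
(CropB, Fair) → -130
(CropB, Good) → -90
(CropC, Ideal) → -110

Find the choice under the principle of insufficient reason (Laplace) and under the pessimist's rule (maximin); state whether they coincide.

Row averages: CropC=35, CropE=-15, CropG=77.5, CropB=-5
Highest average = 77.5 → CropG.
Row minima: CropC=-110, CropE=-130, CropG=-60, CropB=-130
Best worst-case = -60 → CropG.

laplace → CropG; maximin → CropG (agree)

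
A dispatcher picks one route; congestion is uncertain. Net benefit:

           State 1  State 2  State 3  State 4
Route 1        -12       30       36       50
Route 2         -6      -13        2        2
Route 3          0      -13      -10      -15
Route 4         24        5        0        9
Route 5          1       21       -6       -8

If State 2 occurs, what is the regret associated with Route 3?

43

Best payoff under State 2 is 30.
Regret = 30 − (-13) = 43.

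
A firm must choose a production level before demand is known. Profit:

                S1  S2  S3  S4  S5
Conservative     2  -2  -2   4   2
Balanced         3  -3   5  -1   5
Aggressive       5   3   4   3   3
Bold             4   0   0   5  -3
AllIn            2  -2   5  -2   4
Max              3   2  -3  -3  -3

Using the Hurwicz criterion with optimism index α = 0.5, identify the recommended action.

Aggressive

Conservative: 0.5·4 + 0.5·(-2) = 1
Balanced: 0.5·5 + 0.5·(-3) = 1
Aggressive: 0.5·5 + 0.5·3 = 4
Bold: 0.5·5 + 0.5·(-3) = 1
AllIn: 0.5·5 + 0.5·(-2) = 1.5
Max: 0.5·3 + 0.5·(-3) = 0
Highest Hurwicz score = 4 → Aggressive.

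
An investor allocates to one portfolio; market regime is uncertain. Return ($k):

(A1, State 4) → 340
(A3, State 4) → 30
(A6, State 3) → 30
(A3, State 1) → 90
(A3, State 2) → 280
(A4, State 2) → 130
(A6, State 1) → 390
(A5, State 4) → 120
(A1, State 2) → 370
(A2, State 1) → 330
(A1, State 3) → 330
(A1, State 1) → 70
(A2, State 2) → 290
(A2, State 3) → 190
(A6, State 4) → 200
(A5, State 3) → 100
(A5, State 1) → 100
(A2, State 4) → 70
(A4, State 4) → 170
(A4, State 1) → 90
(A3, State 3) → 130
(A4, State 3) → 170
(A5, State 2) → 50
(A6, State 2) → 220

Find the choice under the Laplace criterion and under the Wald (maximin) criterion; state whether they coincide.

Row averages: A1=277.5, A2=220, A3=132.5, A4=140, A5=92.5, A6=210
Highest average = 277.5 → A1.
Row minima: A1=70, A2=70, A3=30, A4=90, A5=50, A6=30
Best worst-case = 90 → A4.

laplace → A1; maximin → A4 (disagree)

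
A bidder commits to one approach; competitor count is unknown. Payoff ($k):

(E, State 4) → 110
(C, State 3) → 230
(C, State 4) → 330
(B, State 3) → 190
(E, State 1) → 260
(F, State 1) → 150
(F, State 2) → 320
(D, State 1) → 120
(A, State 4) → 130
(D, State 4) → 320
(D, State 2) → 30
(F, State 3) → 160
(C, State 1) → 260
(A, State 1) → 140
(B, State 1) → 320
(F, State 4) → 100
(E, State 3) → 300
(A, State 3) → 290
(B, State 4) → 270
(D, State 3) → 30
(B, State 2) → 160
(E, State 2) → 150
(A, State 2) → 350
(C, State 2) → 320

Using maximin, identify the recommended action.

Row minima: A=130, B=160, C=230, D=30, E=110, F=100
Best worst-case = 230 → C.

C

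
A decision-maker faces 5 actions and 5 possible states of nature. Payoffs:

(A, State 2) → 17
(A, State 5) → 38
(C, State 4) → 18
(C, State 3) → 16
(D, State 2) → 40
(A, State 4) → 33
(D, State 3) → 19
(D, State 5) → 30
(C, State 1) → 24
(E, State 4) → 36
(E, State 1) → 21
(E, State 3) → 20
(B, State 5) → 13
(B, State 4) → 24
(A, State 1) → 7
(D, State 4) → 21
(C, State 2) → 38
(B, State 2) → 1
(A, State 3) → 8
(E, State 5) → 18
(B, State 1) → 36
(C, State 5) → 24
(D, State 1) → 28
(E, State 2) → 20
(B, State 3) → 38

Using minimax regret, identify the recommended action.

Column bests: State 1=36, State 2=40, State 3=38, State 4=36, State 5=38.
A regrets: 29, 23, 30, 3, 0 → max 30
B regrets: 0, 39, 0, 12, 25 → max 39
C regrets: 12, 2, 22, 18, 14 → max 22
D regrets: 8, 0, 19, 15, 8 → max 19
E regrets: 15, 20, 18, 0, 20 → max 20
Smallest max regret = 19 → D.

D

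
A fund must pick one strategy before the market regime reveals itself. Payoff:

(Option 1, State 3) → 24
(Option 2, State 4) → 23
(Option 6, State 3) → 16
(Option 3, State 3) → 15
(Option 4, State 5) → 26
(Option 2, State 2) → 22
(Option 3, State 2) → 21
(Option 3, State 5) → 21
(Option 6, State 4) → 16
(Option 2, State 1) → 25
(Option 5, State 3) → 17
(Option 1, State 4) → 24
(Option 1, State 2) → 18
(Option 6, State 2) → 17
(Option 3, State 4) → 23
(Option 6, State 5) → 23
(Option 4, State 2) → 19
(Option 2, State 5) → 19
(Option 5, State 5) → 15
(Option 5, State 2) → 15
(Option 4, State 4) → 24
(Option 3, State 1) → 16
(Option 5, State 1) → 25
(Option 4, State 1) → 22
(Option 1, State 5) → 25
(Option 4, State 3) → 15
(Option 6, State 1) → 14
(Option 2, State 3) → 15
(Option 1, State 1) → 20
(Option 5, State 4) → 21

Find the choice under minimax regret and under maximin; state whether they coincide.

minimax regret → Option 1; maximin → Option 1 (agree)

Column bests: State 1=25, State 2=22, State 3=24, State 4=24, State 5=26.
Option 1 regrets: 5, 4, 0, 0, 1 → max 5
Option 2 regrets: 0, 0, 9, 1, 7 → max 9
Option 3 regrets: 9, 1, 9, 1, 5 → max 9
Option 4 regrets: 3, 3, 9, 0, 0 → max 9
Option 5 regrets: 0, 7, 7, 3, 11 → max 11
Option 6 regrets: 11, 5, 8, 8, 3 → max 11
Smallest max regret = 5 → Option 1.
Row minima: Option 1=18, Option 2=15, Option 3=15, Option 4=15, Option 5=15, Option 6=14
Best worst-case = 18 → Option 1.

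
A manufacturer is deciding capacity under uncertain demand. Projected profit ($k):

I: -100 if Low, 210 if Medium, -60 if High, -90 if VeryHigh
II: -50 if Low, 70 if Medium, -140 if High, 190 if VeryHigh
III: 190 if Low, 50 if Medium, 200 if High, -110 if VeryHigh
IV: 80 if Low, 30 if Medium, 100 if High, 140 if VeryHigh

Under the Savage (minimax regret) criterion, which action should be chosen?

IV

Column bests: Low=190, Medium=210, High=200, VeryHigh=190.
I regrets: 290, 0, 260, 280 → max 290
II regrets: 240, 140, 340, 0 → max 340
III regrets: 0, 160, 0, 300 → max 300
IV regrets: 110, 180, 100, 50 → max 180
Smallest max regret = 180 → IV.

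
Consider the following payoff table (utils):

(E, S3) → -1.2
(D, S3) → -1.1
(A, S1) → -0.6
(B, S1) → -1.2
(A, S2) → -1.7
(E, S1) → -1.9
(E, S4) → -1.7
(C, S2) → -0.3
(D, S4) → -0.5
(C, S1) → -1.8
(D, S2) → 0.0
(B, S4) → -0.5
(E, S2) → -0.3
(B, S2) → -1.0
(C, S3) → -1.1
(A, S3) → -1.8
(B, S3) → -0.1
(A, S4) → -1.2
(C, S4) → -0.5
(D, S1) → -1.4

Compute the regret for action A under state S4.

0.7

Best payoff under S4 is -0.5.
Regret = -0.5 − (-1.2) = 0.7.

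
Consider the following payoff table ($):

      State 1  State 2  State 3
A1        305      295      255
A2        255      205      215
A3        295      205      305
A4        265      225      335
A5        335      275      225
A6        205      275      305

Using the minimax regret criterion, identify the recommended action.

A4

Column bests: State 1=335, State 2=295, State 3=335.
A1 regrets: 30, 0, 80 → max 80
A2 regrets: 80, 90, 120 → max 120
A3 regrets: 40, 90, 30 → max 90
A4 regrets: 70, 70, 0 → max 70
A5 regrets: 0, 20, 110 → max 110
A6 regrets: 130, 20, 30 → max 130
Smallest max regret = 70 → A4.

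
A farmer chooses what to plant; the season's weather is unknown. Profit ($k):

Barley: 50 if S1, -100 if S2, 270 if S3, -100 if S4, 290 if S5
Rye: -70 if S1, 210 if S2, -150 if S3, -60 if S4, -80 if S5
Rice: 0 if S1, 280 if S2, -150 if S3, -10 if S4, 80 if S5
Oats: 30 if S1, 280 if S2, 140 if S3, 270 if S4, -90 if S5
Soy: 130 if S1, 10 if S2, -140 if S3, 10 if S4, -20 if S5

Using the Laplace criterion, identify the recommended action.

Oats

Row averages: Barley=82, Rye=-30, Rice=40, Oats=126, Soy=-2
Highest average = 126 → Oats.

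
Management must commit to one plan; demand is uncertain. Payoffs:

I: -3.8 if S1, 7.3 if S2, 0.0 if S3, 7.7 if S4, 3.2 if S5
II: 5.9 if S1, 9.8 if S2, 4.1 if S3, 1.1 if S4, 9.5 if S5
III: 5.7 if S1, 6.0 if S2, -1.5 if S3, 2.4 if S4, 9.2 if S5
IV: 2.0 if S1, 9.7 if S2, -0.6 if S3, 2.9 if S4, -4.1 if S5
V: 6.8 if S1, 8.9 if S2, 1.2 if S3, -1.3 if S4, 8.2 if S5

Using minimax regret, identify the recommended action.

III

Column bests: S1=6.8, S2=9.8, S3=4.1, S4=7.7, S5=9.5.
I regrets: 10.6, 2.5, 4.1, 0.0, 6.3 → max 10.6
II regrets: 0.9, 0.0, 0.0, 6.6, 0.0 → max 6.6
III regrets: 1.1, 3.8, 5.6, 5.3, 0.3 → max 5.6
IV regrets: 4.8, 0.1, 4.7, 4.8, 13.6 → max 13.6
V regrets: 0.0, 0.9, 2.9, 9.0, 1.3 → max 9.0
Smallest max regret = 5.6 → III.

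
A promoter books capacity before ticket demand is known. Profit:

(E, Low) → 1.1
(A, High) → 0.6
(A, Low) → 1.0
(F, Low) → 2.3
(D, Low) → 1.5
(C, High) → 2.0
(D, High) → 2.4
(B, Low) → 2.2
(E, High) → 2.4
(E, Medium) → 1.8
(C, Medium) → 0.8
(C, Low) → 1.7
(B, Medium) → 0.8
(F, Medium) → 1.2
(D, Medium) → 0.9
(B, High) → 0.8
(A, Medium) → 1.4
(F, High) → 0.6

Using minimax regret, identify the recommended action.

Column bests: Low=2.3, Medium=1.8, High=2.4.
A regrets: 1.3, 0.4, 1.8 → max 1.8
B regrets: 0.1, 1.0, 1.6 → max 1.6
C regrets: 0.6, 1.0, 0.4 → max 1.0
D regrets: 0.8, 0.9, 0.0 → max 0.9
E regrets: 1.2, 0.0, 0.0 → max 1.2
F regrets: 0.0, 0.6, 1.8 → max 1.8
Smallest max regret = 0.9 → D.

D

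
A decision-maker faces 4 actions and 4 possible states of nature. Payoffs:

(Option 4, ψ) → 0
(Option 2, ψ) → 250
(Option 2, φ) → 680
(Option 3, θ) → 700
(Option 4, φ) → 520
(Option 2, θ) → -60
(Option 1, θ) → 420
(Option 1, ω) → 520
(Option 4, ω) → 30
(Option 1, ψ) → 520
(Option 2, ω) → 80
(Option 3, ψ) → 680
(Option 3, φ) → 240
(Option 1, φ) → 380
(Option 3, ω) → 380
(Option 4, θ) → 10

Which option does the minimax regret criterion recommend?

Option 1

Column bests: θ=700, φ=680, ψ=680, ω=520.
Option 1 regrets: 280, 300, 160, 0 → max 300
Option 2 regrets: 760, 0, 430, 440 → max 760
Option 3 regrets: 0, 440, 0, 140 → max 440
Option 4 regrets: 690, 160, 680, 490 → max 690
Smallest max regret = 300 → Option 1.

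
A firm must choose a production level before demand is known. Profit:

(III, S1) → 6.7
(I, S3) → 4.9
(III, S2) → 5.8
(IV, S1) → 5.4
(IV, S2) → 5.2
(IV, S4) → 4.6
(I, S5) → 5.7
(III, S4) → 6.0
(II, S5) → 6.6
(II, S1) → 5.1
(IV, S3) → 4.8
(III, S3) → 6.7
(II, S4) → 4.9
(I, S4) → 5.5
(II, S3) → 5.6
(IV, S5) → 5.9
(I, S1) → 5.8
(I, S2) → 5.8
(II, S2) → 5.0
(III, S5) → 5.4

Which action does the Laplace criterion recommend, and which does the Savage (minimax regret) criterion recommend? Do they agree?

laplace → III; minimax regret → III (agree)

Row averages: I=5.54, II=5.44, III=6.12, IV=5.18
Highest average = 6.12 → III.
Column bests: S1=6.7, S2=5.8, S3=6.7, S4=6.0, S5=6.6.
I regrets: 0.9, 0.0, 1.8, 0.5, 0.9 → max 1.8
II regrets: 1.6, 0.8, 1.1, 1.1, 0.0 → max 1.6
III regrets: 0.0, 0.0, 0.0, 0.0, 1.2 → max 1.2
IV regrets: 1.3, 0.6, 1.9, 1.4, 0.7 → max 1.9
Smallest max regret = 1.2 → III.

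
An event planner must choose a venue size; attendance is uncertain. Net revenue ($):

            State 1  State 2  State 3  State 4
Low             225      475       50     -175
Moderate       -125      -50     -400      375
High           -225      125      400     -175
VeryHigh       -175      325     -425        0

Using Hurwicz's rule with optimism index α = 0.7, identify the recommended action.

Low

Low: 0.7·475 + 0.3·(-175) = 280
Moderate: 0.7·375 + 0.3·(-400) = 142.5
High: 0.7·400 + 0.3·(-225) = 212.5
VeryHigh: 0.7·325 + 0.3·(-425) = 100
Highest Hurwicz score = 280 → Low.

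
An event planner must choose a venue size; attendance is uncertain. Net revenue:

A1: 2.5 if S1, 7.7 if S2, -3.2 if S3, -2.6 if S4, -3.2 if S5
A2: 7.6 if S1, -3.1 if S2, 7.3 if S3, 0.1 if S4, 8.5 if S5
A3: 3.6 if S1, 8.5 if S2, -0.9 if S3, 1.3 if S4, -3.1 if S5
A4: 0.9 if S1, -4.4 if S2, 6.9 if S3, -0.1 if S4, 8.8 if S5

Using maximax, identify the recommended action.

Row maxima: A1=7.7, A2=8.5, A3=8.5, A4=8.8
Best best-case = 8.8 → A4.

A4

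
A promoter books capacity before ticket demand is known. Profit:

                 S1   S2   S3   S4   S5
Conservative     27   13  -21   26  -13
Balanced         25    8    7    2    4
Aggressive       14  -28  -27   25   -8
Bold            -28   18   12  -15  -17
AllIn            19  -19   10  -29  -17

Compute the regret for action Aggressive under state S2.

Best payoff under S2 is 18.
Regret = 18 − (-28) = 46.

46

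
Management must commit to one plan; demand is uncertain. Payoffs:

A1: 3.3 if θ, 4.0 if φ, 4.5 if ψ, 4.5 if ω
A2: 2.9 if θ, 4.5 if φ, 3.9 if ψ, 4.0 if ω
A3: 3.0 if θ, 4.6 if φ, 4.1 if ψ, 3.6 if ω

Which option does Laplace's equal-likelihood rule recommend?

A1

Row averages: A1=4.075, A2=3.825, A3=3.825
Highest average = 4.075 → A1.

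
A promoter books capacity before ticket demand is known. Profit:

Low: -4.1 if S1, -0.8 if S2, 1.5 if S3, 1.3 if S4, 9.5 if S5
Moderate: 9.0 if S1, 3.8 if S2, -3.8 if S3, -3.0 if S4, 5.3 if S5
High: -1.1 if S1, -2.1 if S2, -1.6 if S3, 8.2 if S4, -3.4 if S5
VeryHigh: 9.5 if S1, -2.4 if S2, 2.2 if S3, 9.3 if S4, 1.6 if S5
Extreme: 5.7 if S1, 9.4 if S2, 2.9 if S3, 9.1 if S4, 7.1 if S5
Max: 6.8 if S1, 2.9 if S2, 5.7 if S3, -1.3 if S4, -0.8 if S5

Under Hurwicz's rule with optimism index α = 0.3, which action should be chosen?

Low: 0.3·9.5 + 0.7·(-4.1) = -0.02
Moderate: 0.3·9.0 + 0.7·(-3.8) = 0.04
High: 0.3·8.2 + 0.7·(-3.4) = 0.08
VeryHigh: 0.3·9.5 + 0.7·(-2.4) = 1.17
Extreme: 0.3·9.4 + 0.7·2.9 = 4.85
Max: 0.3·6.8 + 0.7·(-1.3) = 1.13
Highest Hurwicz score = 4.85 → Extreme.

Extreme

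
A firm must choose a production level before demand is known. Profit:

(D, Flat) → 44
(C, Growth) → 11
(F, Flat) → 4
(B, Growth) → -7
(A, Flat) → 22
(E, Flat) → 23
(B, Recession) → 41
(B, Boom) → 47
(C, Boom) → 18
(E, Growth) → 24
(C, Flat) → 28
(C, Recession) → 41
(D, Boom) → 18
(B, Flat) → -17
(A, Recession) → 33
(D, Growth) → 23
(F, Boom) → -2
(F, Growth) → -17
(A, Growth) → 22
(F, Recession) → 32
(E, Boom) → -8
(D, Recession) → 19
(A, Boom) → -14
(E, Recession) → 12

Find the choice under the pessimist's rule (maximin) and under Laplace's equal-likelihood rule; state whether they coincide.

Row minima: A=-14, B=-17, C=11, D=18, E=-8, F=-17
Best worst-case = 18 → D.
Row averages: A=15.75, B=16, C=24.5, D=26, E=12.75, F=4.25
Highest average = 26 → D.

maximin → D; laplace → D (agree)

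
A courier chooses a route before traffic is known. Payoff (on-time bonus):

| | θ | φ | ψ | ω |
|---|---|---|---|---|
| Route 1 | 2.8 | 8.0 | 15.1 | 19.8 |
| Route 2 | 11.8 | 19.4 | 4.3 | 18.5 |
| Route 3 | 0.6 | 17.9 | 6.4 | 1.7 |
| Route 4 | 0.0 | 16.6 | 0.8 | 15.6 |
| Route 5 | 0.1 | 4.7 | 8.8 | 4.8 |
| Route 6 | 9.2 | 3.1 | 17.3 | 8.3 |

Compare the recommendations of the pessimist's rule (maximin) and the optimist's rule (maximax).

Row minima: Route 1=2.8, Route 2=4.3, Route 3=0.6, Route 4=0.0, Route 5=0.1, Route 6=3.1
Best worst-case = 4.3 → Route 2.
Row maxima: Route 1=19.8, Route 2=19.4, Route 3=17.9, Route 4=16.6, Route 5=8.8, Route 6=17.3
Best best-case = 19.8 → Route 1.

maximin → Route 2; maximax → Route 1 (disagree)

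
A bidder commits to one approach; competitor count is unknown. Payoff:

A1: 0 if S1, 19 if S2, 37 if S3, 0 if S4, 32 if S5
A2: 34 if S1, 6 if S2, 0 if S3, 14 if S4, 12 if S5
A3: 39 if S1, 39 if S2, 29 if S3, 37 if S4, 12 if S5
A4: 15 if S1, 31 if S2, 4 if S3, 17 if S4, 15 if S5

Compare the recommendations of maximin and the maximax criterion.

maximin → A3; maximax → A3 (agree)

Row minima: A1=0, A2=0, A3=12, A4=4
Best worst-case = 12 → A3.
Row maxima: A1=37, A2=34, A3=39, A4=31
Best best-case = 39 → A3.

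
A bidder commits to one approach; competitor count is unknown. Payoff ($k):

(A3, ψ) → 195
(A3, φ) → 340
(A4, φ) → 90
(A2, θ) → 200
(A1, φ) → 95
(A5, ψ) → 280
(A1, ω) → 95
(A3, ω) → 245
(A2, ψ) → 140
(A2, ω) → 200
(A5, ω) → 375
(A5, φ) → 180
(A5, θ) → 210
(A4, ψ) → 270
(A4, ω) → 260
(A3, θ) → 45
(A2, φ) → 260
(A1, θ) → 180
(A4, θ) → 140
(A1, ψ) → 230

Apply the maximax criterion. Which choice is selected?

Row maxima: A1=230, A2=260, A3=340, A4=270, A5=375
Best best-case = 375 → A5.

A5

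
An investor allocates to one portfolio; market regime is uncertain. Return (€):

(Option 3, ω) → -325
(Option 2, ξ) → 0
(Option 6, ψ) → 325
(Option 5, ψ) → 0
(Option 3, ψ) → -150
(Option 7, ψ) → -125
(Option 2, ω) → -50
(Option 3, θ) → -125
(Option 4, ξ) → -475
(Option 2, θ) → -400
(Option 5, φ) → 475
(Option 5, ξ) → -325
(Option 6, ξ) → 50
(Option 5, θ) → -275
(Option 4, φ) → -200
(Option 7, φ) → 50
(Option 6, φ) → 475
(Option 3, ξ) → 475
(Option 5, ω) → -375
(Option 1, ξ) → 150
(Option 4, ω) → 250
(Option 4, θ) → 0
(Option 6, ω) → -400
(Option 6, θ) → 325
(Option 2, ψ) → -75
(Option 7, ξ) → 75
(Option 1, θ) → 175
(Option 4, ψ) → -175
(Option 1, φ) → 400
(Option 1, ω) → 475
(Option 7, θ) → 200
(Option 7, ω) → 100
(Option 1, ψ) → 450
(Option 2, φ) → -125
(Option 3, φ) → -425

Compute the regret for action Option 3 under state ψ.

600

Best payoff under ψ is 450.
Regret = 450 − (-150) = 600.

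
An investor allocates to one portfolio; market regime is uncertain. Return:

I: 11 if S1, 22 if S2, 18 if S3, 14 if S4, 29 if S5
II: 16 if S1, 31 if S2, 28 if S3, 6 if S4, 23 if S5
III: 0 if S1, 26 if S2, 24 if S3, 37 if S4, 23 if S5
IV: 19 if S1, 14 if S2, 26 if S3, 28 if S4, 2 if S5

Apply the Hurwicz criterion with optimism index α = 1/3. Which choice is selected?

I: 1/3·29 + 2/3·11 = 17
II: 1/3·31 + 2/3·6 = 43/3
III: 1/3·37 + 2/3·0 = 37/3
IV: 1/3·28 + 2/3·2 = 32/3
Highest Hurwicz score = 17 → I.

I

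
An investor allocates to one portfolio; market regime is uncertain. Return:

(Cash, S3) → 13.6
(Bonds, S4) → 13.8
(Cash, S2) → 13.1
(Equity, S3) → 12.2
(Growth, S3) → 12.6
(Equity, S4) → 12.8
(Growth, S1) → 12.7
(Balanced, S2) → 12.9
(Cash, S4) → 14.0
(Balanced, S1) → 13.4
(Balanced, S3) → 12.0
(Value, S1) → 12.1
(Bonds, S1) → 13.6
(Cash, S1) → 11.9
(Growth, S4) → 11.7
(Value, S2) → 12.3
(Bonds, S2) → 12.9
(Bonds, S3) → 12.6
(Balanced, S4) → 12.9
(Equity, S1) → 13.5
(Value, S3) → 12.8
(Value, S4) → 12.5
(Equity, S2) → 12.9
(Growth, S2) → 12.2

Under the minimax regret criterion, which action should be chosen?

Bonds

Column bests: S1=13.6, S2=13.1, S3=13.6, S4=14.0.
Value regrets: 1.5, 0.8, 0.8, 1.5 → max 1.5
Growth regrets: 0.9, 0.9, 1.0, 2.3 → max 2.3
Bonds regrets: 0.0, 0.2, 1.0, 0.2 → max 1.0
Balanced regrets: 0.2, 0.2, 1.6, 1.1 → max 1.6
Cash regrets: 1.7, 0.0, 0.0, 0.0 → max 1.7
Equity regrets: 0.1, 0.2, 1.4, 1.2 → max 1.4
Smallest max regret = 1.0 → Bonds.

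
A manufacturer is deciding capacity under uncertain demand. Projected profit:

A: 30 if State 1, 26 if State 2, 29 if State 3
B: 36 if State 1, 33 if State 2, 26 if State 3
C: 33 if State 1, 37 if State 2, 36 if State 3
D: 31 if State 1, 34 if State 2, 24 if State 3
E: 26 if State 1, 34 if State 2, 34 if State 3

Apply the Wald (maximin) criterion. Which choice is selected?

C

Row minima: A=26, B=26, C=33, D=24, E=26
Best worst-case = 33 → C.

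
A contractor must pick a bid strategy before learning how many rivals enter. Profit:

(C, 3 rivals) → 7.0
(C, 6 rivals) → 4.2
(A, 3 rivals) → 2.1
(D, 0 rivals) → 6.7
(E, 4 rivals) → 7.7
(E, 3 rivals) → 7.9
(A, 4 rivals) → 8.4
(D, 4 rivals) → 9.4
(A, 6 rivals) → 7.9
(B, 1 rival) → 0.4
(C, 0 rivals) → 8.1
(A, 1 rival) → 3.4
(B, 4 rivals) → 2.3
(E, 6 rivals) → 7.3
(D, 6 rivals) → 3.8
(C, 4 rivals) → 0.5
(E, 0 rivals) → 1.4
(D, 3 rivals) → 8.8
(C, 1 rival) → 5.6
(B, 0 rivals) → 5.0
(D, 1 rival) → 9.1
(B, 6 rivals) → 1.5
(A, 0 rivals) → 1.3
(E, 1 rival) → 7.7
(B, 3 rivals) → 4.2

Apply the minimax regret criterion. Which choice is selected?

Column bests: 0 rivals=8.1, 1 rival=9.1, 3 rivals=8.8, 4 rivals=9.4, 6 rivals=7.9.
A regrets: 6.8, 5.7, 6.7, 1.0, 0.0 → max 6.8
B regrets: 3.1, 8.7, 4.6, 7.1, 6.4 → max 8.7
C regrets: 0.0, 3.5, 1.8, 8.9, 3.7 → max 8.9
D regrets: 1.4, 0.0, 0.0, 0.0, 4.1 → max 4.1
E regrets: 6.7, 1.4, 0.9, 1.7, 0.6 → max 6.7
Smallest max regret = 4.1 → D.

D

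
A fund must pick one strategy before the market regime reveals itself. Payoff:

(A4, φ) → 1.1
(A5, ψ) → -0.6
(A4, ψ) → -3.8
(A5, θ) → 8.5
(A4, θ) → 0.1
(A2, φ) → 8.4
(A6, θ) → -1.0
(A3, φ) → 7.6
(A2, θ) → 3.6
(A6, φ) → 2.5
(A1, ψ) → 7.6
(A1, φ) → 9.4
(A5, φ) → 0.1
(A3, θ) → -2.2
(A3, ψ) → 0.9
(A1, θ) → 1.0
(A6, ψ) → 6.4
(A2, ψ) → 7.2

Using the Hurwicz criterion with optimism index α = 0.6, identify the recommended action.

A1: 0.6·9.4 + 0.4·1.0 = 6.04
A2: 0.6·8.4 + 0.4·3.6 = 6.48
A3: 0.6·7.6 + 0.4·(-2.2) = 3.68
A4: 0.6·1.1 + 0.4·(-3.8) = -0.86
A5: 0.6·8.5 + 0.4·(-0.6) = 4.86
A6: 0.6·6.4 + 0.4·(-1.0) = 3.44
Highest Hurwicz score = 6.48 → A2.

A2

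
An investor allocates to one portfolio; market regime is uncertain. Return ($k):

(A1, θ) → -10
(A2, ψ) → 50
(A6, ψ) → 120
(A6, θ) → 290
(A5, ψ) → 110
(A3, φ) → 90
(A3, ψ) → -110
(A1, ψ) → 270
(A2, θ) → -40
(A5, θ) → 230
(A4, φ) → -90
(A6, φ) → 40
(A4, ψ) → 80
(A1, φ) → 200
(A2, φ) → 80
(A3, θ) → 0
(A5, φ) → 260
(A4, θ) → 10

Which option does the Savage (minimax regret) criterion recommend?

A5

Column bests: θ=290, φ=260, ψ=270.
A1 regrets: 300, 60, 0 → max 300
A2 regrets: 330, 180, 220 → max 330
A3 regrets: 290, 170, 380 → max 380
A4 regrets: 280, 350, 190 → max 350
A5 regrets: 60, 0, 160 → max 160
A6 regrets: 0, 220, 150 → max 220
Smallest max regret = 160 → A5.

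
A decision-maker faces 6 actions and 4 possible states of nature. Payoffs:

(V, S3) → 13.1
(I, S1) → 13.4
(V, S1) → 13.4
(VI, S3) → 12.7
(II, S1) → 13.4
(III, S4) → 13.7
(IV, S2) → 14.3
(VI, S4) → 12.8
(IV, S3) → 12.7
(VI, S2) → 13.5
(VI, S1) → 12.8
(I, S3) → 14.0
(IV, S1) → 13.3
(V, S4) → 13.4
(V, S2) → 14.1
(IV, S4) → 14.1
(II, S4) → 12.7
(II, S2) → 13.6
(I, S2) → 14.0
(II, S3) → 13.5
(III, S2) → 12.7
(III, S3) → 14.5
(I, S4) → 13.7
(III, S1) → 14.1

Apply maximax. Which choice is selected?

III

Row maxima: I=14.0, II=13.6, III=14.5, IV=14.3, V=14.1, VI=13.5
Best best-case = 14.5 → III.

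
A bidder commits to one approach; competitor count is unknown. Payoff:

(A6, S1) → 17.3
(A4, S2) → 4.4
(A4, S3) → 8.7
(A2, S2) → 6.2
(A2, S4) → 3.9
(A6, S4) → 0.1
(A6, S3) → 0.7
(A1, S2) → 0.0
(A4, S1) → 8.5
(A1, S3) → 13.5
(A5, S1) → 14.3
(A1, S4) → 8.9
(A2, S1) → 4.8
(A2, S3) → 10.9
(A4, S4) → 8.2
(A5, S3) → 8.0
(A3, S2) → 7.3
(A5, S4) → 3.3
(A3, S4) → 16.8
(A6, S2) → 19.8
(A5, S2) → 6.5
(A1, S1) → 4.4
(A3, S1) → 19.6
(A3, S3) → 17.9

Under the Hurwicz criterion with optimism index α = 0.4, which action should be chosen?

A3

A1: 0.4·13.5 + 0.6·0.0 = 5.4
A2: 0.4·10.9 + 0.6·3.9 = 6.7
A3: 0.4·19.6 + 0.6·7.3 = 12.22
A4: 0.4·8.7 + 0.6·4.4 = 6.12
A5: 0.4·14.3 + 0.6·3.3 = 7.7
A6: 0.4·19.8 + 0.6·0.1 = 7.98
Highest Hurwicz score = 12.22 → A3.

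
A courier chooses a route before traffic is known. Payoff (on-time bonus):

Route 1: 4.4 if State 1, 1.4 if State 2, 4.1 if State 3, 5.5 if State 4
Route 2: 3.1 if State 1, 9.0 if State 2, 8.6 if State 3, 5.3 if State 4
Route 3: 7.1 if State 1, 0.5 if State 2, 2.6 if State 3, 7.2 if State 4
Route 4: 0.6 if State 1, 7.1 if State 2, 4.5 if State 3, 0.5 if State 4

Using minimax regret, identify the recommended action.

Route 2

Column bests: State 1=7.1, State 2=9.0, State 3=8.6, State 4=7.2.
Route 1 regrets: 2.7, 7.6, 4.5, 1.7 → max 7.6
Route 2 regrets: 4.0, 0.0, 0.0, 1.9 → max 4.0
Route 3 regrets: 0.0, 8.5, 6.0, 0.0 → max 8.5
Route 4 regrets: 6.5, 1.9, 4.1, 6.7 → max 6.7
Smallest max regret = 4.0 → Route 2.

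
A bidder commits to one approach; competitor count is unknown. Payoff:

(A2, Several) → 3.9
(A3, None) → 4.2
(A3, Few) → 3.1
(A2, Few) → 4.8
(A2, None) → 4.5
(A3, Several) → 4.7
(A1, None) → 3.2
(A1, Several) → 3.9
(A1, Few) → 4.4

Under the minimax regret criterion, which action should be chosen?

A2

Column bests: None=4.5, Few=4.8, Several=4.7.
A1 regrets: 1.3, 0.4, 0.8 → max 1.3
A2 regrets: 0.0, 0.0, 0.8 → max 0.8
A3 regrets: 0.3, 1.7, 0.0 → max 1.7
Smallest max regret = 0.8 → A2.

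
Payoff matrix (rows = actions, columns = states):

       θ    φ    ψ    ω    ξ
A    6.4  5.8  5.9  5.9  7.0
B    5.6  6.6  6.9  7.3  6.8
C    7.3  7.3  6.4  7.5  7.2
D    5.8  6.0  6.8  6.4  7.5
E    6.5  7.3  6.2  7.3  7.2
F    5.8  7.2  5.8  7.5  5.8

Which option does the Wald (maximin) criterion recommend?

Row minima: A=5.8, B=5.6, C=6.4, D=5.8, E=6.2, F=5.8
Best worst-case = 6.4 → C.

C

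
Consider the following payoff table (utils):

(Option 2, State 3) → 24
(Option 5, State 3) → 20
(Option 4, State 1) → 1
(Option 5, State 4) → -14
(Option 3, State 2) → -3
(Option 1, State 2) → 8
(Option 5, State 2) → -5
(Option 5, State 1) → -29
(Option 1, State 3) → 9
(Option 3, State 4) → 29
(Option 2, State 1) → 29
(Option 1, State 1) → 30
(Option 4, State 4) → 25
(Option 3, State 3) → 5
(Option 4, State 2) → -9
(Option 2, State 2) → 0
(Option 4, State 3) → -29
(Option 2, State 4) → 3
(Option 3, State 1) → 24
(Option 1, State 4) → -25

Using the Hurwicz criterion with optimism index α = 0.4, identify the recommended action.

Option 1: 0.4·30 + 0.6·(-25) = -3
Option 2: 0.4·29 + 0.6·0 = 11.6
Option 3: 0.4·29 + 0.6·(-3) = 9.8
Option 4: 0.4·25 + 0.6·(-29) = -7.4
Option 5: 0.4·20 + 0.6·(-29) = -9.4
Highest Hurwicz score = 11.6 → Option 2.

Option 2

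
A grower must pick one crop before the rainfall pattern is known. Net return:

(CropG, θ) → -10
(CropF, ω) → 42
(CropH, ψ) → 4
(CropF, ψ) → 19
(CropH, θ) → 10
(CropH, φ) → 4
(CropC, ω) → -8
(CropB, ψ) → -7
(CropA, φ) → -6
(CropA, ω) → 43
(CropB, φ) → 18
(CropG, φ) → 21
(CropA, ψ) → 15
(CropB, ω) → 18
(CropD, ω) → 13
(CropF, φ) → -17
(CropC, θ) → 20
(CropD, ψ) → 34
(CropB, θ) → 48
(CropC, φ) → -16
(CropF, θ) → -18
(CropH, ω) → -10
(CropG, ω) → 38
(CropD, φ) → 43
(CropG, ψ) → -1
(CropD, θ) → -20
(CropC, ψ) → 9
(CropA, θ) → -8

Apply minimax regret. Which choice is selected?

Column bests: θ=48, φ=43, ψ=34, ω=43.
CropD regrets: 68, 0, 0, 30 → max 68
CropF regrets: 66, 60, 15, 1 → max 66
CropG regrets: 58, 22, 35, 5 → max 58
CropH regrets: 38, 39, 30, 53 → max 53
CropA regrets: 56, 49, 19, 0 → max 56
CropB regrets: 0, 25, 41, 25 → max 41
CropC regrets: 28, 59, 25, 51 → max 59
Smallest max regret = 41 → CropB.

CropB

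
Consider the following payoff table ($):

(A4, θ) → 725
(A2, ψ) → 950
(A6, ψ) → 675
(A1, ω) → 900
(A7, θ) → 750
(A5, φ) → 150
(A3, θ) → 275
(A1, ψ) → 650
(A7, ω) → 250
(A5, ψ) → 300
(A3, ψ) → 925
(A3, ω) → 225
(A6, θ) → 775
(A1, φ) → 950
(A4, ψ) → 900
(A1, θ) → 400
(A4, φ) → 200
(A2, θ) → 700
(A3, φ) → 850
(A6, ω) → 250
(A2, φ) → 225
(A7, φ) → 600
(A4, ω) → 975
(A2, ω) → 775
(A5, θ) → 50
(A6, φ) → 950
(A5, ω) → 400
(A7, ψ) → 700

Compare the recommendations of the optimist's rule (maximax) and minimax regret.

Row maxima: A1=950, A2=950, A3=925, A4=975, A5=400, A6=950, A7=750
Best best-case = 975 → A4.
Column bests: θ=775, φ=950, ψ=950, ω=975.
A1 regrets: 375, 0, 300, 75 → max 375
A2 regrets: 75, 725, 0, 200 → max 725
A3 regrets: 500, 100, 25, 750 → max 750
A4 regrets: 50, 750, 50, 0 → max 750
A5 regrets: 725, 800, 650, 575 → max 800
A6 regrets: 0, 0, 275, 725 → max 725
A7 regrets: 25, 350, 250, 725 → max 725
Smallest max regret = 375 → A1.

maximax → A4; minimax regret → A1 (disagree)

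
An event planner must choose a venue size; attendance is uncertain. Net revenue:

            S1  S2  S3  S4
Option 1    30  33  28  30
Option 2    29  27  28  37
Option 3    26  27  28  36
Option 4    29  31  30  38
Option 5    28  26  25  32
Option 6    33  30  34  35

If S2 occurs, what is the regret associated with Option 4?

Best payoff under S2 is 33.
Regret = 33 − 31 = 2.

2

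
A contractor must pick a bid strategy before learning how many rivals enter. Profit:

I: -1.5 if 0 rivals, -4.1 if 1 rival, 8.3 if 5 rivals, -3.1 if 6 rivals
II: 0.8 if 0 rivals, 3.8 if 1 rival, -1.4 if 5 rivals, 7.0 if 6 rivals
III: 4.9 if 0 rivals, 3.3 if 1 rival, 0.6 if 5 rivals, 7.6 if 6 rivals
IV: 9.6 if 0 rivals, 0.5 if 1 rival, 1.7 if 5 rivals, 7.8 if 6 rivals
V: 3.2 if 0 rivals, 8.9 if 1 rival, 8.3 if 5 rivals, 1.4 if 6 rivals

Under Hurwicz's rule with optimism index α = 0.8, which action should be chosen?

I: 0.8·8.3 + 0.2·(-4.1) = 5.82
II: 0.8·7.0 + 0.2·(-1.4) = 5.32
III: 0.8·7.6 + 0.2·0.6 = 6.2
IV: 0.8·9.6 + 0.2·0.5 = 7.78
V: 0.8·8.9 + 0.2·1.4 = 7.4
Highest Hurwicz score = 7.78 → IV.

IV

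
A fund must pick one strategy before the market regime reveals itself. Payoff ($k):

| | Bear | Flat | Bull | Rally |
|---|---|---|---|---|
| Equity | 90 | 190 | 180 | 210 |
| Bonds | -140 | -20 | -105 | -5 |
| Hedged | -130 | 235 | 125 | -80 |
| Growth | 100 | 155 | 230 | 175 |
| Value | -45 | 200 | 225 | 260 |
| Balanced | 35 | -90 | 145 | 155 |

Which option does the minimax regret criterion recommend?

Column bests: Bear=100, Flat=235, Bull=230, Rally=260.
Equity regrets: 10, 45, 50, 50 → max 50
Bonds regrets: 240, 255, 335, 265 → max 335
Hedged regrets: 230, 0, 105, 340 → max 340
Growth regrets: 0, 80, 0, 85 → max 85
Value regrets: 145, 35, 5, 0 → max 145
Balanced regrets: 65, 325, 85, 105 → max 325
Smallest max regret = 50 → Equity.

Equity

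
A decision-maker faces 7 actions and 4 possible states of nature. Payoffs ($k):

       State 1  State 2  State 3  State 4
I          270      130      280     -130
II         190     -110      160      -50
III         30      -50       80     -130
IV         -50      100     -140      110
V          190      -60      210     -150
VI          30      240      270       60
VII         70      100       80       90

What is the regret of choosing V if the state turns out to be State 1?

Best payoff under State 1 is 270.
Regret = 270 − 190 = 80.

80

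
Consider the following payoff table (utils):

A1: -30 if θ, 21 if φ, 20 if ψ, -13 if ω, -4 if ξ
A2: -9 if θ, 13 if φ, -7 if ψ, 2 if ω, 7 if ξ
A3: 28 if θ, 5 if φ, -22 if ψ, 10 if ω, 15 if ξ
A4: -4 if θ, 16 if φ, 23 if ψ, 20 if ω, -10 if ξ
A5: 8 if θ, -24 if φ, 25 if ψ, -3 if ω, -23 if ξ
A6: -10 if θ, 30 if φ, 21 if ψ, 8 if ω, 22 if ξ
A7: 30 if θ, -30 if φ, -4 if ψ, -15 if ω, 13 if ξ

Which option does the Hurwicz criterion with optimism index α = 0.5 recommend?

A6

A1: 0.5·21 + 0.5·(-30) = -4.5
A2: 0.5·13 + 0.5·(-9) = 2
A3: 0.5·28 + 0.5·(-22) = 3
A4: 0.5·23 + 0.5·(-10) = 6.5
A5: 0.5·25 + 0.5·(-24) = 0.5
A6: 0.5·30 + 0.5·(-10) = 10
A7: 0.5·30 + 0.5·(-30) = 0
Highest Hurwicz score = 10 → A6.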